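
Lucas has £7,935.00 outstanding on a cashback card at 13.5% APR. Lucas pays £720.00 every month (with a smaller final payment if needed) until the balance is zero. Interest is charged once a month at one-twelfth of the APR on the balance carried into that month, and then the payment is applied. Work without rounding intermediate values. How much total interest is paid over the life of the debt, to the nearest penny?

£584.89

Monthly rate r = 13.5%/12 = 1.125% = 0.01125.
Payoff takes n = ⌈−ln(1 − rB₀/P)/ln(1+r)⌉ = ⌈11.832⌉ = 12 payments; the last is £599.89.
Total paid = 11·£720.00 + £599.89 = £8,519.89.
Total interest = total paid − principal = £8,519.89 − £7,935.00 = £584.89.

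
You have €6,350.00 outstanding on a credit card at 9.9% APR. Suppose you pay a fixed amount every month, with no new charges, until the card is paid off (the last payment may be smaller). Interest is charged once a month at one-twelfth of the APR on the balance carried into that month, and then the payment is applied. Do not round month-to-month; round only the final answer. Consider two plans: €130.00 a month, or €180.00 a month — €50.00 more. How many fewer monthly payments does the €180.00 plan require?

Monthly rate r = 9.9%/12 = 0.825% = 0.00825.
At €130.00/mo: n = ⌈−ln(1 − rB₀/P)/ln(1+r)⌉ = 63 payments (last €101.42); total interest = total paid − €6,350.00 = €1,811.42.
At €180.00/mo: 42 payments (last €155.55); total interest €1,185.55.
Payments saved = 63 − 42 = 21.

21 fewer payments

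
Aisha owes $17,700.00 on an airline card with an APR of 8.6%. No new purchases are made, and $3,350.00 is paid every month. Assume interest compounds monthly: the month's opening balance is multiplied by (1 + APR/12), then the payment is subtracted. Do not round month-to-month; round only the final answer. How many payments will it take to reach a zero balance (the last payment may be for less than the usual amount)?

6 months

Monthly rate r = 8.6%/12 = 0.716667% = 0.00716667.
Recurrence: B ← B·(1+r) − $3,350.00.
Month 1: interest $126.85; balance after payment $14,476.85.
Month 2: interest $103.75; balance after payment $11,230.60.
Month 3: interest $80.49; balance after payment $7,961.09.
Month 4: interest $57.05; balance after payment $4,668.14.
Month 5: interest $33.46; balance after payment $1,351.60.
Month 6: interest $9.69; balance after payment $0.00.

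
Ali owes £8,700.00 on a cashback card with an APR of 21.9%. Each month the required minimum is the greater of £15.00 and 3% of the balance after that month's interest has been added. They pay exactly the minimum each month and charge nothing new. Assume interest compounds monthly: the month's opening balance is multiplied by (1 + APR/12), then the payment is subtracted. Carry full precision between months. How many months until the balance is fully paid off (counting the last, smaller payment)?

Monthly rate r = 21.9%/12 = 1.825% = 0.01825.
While 3% of the post-interest balance exceeds £15.00, each month B ← (B·(1+r))·(1 − 0.03), i.e. B shrinks by the factor (1+r)·0.97 = 0.9877.
This holds for months 1–233. Entering month 234 the balance is £486.87; 3% of the post-interest balance is now below £15.00, so the flat £15.00 minimum applies from here.
From month 234 a fixed £15.00 at rate r clears £486.87 in 50 more payments. Total: 233 + 50 = 283 months.

283 months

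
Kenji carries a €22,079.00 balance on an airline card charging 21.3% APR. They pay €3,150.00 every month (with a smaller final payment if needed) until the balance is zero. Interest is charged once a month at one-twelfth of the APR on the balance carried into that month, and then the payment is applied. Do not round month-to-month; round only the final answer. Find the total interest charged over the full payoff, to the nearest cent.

Monthly rate r = 21.3%/12 = 1.775% = 0.01775.
Payoff takes n = ⌈−ln(1 − rB₀/P)/ln(1+r)⌉ = ⌈7.551⌉ = 8 payments; the last is €1,743.69.
Total paid = 7·€3,150.00 + €1,743.69 = €23,793.69.
Total interest = total paid − principal = €23,793.69 − €22,079.00 = €1,714.69.

€1,714.69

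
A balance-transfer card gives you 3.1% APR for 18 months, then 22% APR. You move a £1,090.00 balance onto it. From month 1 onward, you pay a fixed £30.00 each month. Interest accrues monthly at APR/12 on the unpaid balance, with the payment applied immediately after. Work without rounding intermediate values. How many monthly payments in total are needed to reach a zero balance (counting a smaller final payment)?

Promo months 1–18 at r₀ = 3.1%/12 = 0.00258333; months 19+ at r₁ = 22%/12 = 0.0183333.
After month 18: iterate B ← B·(1+r₀) − £30.00 for 18 months → £589.79.
Then at r₁ with £30.00/mo: n₂ = −ln(1 − r₁·B/P)/ln(1+r₁) ≈ 24.60 → 25 more payments.

43 payments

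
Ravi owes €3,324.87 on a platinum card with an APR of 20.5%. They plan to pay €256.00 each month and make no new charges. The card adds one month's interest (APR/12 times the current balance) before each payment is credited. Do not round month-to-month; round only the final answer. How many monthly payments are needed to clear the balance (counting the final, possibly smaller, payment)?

Monthly rate r = 20.5%/12 = 1.70833% = 0.0170833.
Recurrence: B ← B·(1+r) − €256.00.
Month 1: interest €56.80; balance after payment €3,125.67.
Month 2: interest €53.40; balance after payment €2,923.07.
Closed form: n = −ln(1 − rB₀/P)/ln(1+r) = −ln(0.77813)/ln(1.01708) ≈ 14.810, so the balance reaches zero during payment 15.

15 months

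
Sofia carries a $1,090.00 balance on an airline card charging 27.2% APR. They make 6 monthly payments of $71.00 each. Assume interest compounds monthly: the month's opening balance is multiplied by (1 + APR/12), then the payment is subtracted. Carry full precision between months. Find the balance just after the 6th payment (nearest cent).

$796.02

Monthly rate r = 27.2%/12 = 2.26667% = 0.0226667.
Each month: B ← B·(1+r) − $71.00.
Month 1: interest $24.71; balance after payment $1,043.71.
Month 2: interest $23.66; balance after payment $996.36.
Month 3: interest $22.58; balance after payment $947.95.
Month 4: interest $21.49; balance after payment $898.44.
Month 5: interest $20.36; balance after payment $847.80.
Month 6: interest $19.22; balance after payment $796.02.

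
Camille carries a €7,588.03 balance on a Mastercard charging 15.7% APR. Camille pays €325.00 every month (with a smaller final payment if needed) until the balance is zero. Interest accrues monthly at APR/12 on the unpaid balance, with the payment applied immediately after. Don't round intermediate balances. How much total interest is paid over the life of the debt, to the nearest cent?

Monthly rate r = 15.7%/12 = 1.30833% = 0.0130833.
Payoff takes n = ⌈−ln(1 − rB₀/P)/ln(1+r)⌉ = ⌈28.043⌉ = 29 payments; the last is €14.03.
Total paid = 28·€325.00 + €14.03 = €9,114.03.
Total interest = total paid − principal = €9,114.03 − €7,588.03 = €1,526.00.

€1,526.00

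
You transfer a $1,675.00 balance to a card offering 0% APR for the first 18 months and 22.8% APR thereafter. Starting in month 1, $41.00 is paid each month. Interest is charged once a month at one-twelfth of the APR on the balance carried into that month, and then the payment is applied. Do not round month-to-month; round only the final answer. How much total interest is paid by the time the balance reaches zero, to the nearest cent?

Promo months 1–18 at r₀ = 0%/12 = 0; months 19+ at r₁ = 22.8%/12 = 0.019.
After month 18 (no interest yet): B = $1,675.00 − 18·$41.00 = $937.00.
Then at r₁ with $41.00/mo: n₂ = −ln(1 − r₁·B/P)/ln(1+r₁) ≈ 30.26 → 31 more payments.
Total paid = 48·$41.00 + $10.74 = $1,978.74; interest = $1,978.74 − $1,675.00 = $303.74.

$303.74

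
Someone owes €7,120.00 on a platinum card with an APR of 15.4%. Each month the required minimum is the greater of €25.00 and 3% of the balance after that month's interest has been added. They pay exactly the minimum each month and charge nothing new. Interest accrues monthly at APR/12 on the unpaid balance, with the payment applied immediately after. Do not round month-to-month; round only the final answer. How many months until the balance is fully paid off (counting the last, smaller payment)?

Monthly rate r = 15.4%/12 = 1.28333% = 0.0128333.
While 3% of the post-interest balance exceeds €25.00, each month B ← (B·(1+r))·(1 − 0.03), i.e. B shrinks by the factor (1+r)·0.97 = 0.98245.
This holds for months 1–122. Entering month 123 the balance is €820.85; 3% of the post-interest balance is now below €25.00, so the flat €25.00 minimum applies from here.
From month 123 a fixed €25.00 at rate r clears €820.85 in 43 more payments. Total: 122 + 43 = 165 months.

165 months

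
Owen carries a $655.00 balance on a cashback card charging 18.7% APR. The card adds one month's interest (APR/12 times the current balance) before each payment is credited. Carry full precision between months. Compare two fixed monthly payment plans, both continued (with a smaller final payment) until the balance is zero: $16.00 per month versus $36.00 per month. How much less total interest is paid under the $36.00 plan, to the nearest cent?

$274.94

Monthly rate r = 18.7%/12 = 1.55833% = 0.0155833.
At $16.00/mo: n = ⌈−ln(1 − rB₀/P)/ln(1+r)⌉ = 66 payments (last $11.25); total interest = total paid − $655.00 = $396.25.
At $36.00/mo: 22 payments (last $20.31); total interest $121.31.
Interest saved = $396.25 − $121.31 = $274.94.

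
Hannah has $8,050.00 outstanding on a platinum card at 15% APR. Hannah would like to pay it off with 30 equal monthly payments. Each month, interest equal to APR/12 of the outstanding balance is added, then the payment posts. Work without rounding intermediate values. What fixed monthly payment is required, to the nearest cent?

$323.44

Monthly rate r = 15%/12 = 1.25% = 0.0125.
Level-payment amortization: P = B₀·r / (1 − (1+r)^(−n)) = 8050.00·0.0125 / (1 − 1.0125^(−30)).
Denominator 1 − (1+r)^(−30) = 0.311111328.
P = 100.625 / 0.311111328 ≈ 323.44.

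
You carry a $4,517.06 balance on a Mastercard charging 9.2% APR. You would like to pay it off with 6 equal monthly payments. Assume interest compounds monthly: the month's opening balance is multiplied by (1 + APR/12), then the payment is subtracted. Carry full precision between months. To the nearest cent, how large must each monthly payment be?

Monthly rate r = 9.2%/12 = 0.766667% = 0.00766667.
Level-payment amortization: P = B₀·r / (1 − (1+r)^(−n)) = 4517.06·0.00766667 / (1 − 1.00767^(−6)).
Denominator 1 − (1+r)^(−6) = 0.0447904732.
P = 34.6308 / 0.0447904732 ≈ 773.17.

$773.17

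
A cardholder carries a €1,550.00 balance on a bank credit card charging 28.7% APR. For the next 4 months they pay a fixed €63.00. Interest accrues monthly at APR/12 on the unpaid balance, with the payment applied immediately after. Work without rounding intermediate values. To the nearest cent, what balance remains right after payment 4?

Monthly rate r = 28.7%/12 = 2.39167% = 0.0239167.
Each month: B ← B·(1+r) − €63.00.
Month 1: interest €37.07; balance after payment €1,524.07.
Month 2: interest €36.45; balance after payment €1,497.52.
Month 3: interest €35.82; balance after payment €1,470.34.
Month 4: interest €35.17; balance after payment €1,442.50.

€1,442.50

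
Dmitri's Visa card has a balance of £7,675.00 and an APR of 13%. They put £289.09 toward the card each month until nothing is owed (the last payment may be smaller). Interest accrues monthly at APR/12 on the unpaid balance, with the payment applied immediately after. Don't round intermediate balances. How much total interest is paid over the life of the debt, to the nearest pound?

Monthly rate r = 13%/12 = 1.08333% = 0.0108333.
Payoff takes n = ⌈−ln(1 − rB₀/P)/ln(1+r)⌉ = ⌈31.474⌉ = 32 payments; the last is £137.37.
Total paid = 31·£289.09 + £137.37 = £9,099.16.
Total interest = total paid − principal = £9,099.16 − £7,675.00 = £1,424.16.

£1,424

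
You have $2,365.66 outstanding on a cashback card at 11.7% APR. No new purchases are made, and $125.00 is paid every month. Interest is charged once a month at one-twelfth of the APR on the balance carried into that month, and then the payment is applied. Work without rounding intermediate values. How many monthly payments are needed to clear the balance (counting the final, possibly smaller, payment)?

22 months

Monthly rate r = 11.7%/12 = 0.975% = 0.00975.
Recurrence: B ← B·(1+r) − $125.00.
Month 1: interest $23.07; balance after payment $2,263.73.
Month 2: interest $22.07; balance after payment $2,160.80.
Closed form: n = −ln(1 − rB₀/P)/ln(1+r) = −ln(0.81548)/ln(1.00975) ≈ 21.023, so the balance reaches zero during payment 22.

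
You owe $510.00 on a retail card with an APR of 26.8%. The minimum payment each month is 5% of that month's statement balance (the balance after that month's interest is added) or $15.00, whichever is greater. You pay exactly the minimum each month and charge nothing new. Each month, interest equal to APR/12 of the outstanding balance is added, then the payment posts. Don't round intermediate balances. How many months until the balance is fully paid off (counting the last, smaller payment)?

45 months

Monthly rate r = 26.8%/12 = 2.23333% = 0.0223333.
While 5% of the post-interest balance exceeds $15.00, each month B ← (B·(1+r))·(1 − 0.05), i.e. B shrinks by the factor (1+r)·0.95 = 0.97122.
This holds for months 1–19. Entering month 20 the balance is $292.80; 5% of the post-interest balance is now below $15.00, so the flat $15.00 minimum applies from here.
From month 20 a fixed $15.00 at rate r clears $292.80 in 26 more payments. Total: 19 + 26 = 45 months.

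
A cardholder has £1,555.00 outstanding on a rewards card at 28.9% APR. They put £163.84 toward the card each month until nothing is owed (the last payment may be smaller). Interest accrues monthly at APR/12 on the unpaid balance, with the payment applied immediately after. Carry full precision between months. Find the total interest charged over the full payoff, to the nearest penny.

Monthly rate r = 28.9%/12 = 2.40833% = 0.0240833.
Payoff takes n = ⌈−ln(1 − rB₀/P)/ln(1+r)⌉ = ⌈10.905⌉ = 11 payments; the last is £148.43.
Total paid = 10·£163.84 + £148.43 = £1,786.83.
Total interest = total paid − principal = £1,786.83 − £1,555.00 = £231.83.

£231.83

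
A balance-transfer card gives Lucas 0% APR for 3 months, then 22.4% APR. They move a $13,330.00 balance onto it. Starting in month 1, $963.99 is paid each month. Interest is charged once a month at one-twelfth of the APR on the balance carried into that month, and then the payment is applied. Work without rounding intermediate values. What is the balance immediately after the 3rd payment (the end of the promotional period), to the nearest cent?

$10,438.03

Promo months 1–3 at r₀ = 0%/12 = 0; months 4+ at r₁ = 22.4%/12 = 0.0186667.
After month 3 (no interest yet): B = $13,330.00 − 3·$963.99 = $10,438.03.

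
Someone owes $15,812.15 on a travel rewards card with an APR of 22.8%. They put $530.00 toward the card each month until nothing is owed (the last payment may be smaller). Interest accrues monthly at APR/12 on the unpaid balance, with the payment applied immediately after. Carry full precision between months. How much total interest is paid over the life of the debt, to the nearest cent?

$7,748.87

Monthly rate r = 22.8%/12 = 1.9% = 0.019.
Payoff takes n = ⌈−ln(1 − rB₀/P)/ln(1+r)⌉ = ⌈44.452⌉ = 45 payments; the last is $241.02.
Total paid = 44·$530.00 + $241.02 = $23,561.02.
Total interest = total paid − principal = $23,561.02 − $15,812.15 = $7,748.87.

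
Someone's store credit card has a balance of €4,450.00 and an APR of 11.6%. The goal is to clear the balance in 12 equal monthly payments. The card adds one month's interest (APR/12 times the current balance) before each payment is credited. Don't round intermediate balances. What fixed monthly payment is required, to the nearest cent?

€394.54

Monthly rate r = 11.6%/12 = 0.966667% = 0.00966667.
Level-payment amortization: P = B₀·r / (1 − (1+r)^(−n)) = 4450.00·0.00966667 / (1 − 1.00967^(−12)).
Denominator 1 − (1+r)^(−12) = 0.109028573.
P = 43.0167 / 0.109028573 ≈ 394.54.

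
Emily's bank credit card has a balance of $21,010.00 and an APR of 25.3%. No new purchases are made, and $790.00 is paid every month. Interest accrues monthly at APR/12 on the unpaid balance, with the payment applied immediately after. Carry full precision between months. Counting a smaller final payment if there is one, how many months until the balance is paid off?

40 months

Monthly rate r = 25.3%/12 = 2.10833% = 0.0210833.
Recurrence: B ← B·(1+r) − $790.00.
Month 1: interest $442.96; balance after payment $20,662.96.
Month 2: interest $435.64; balance after payment $20,308.60.
Closed form: n = −ln(1 − rB₀/P)/ln(1+r) = −ln(0.43929)/ln(1.02108) ≈ 39.426, so the balance reaches zero during payment 40.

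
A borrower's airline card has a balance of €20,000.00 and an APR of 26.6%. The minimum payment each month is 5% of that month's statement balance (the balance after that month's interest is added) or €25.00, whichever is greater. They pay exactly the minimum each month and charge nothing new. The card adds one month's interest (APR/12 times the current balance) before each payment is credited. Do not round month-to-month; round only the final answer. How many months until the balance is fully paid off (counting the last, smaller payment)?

153 months

Monthly rate r = 26.6%/12 = 2.21667% = 0.0221667.
While 5% of the post-interest balance exceeds €25.00, each month B ← (B·(1+r))·(1 − 0.05), i.e. B shrinks by the factor (1+r)·0.95 = 0.97106.
This holds for months 1–127. Entering month 128 the balance is €479.94; 5% of the post-interest balance is now below €25.00, so the flat €25.00 minimum applies from here.
From month 128 a fixed €25.00 at rate r clears €479.94 in 26 more payments. Total: 127 + 26 = 153 months.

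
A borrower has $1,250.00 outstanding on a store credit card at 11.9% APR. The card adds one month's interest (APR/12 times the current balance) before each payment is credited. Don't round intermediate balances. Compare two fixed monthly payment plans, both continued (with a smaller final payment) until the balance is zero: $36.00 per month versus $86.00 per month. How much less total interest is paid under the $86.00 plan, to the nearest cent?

$183.37

Monthly rate r = 11.9%/12 = 0.991667% = 0.00991667.
At $36.00/mo: n = ⌈−ln(1 − rB₀/P)/ln(1+r)⌉ = 43 payments (last $27.93); total interest = total paid − $1,250.00 = $289.93.
At $86.00/mo: 16 payments (last $66.56); total interest $106.56.
Interest saved = $289.93 − $106.56 = $183.37.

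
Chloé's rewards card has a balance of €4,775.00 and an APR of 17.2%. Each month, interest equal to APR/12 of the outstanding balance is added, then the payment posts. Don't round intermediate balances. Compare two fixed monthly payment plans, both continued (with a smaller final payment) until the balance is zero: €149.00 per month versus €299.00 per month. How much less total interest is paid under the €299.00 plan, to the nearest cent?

€977.01

Monthly rate r = 17.2%/12 = 1.43333% = 0.0143333.
At €149.00/mo: n = ⌈−ln(1 − rB₀/P)/ln(1+r)⌉ = 44 payments (last €31.66); total interest = total paid − €4,775.00 = €1,663.66.
At €299.00/mo: 19 payments (last €79.65); total interest €686.65.
Interest saved = €1,663.66 − €686.65 = €977.01.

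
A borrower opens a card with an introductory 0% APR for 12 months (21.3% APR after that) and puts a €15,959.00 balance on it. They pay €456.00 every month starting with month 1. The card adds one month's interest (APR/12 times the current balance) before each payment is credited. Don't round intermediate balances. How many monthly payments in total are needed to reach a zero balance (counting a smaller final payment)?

42 months

Promo months 1–12 at r₀ = 0%/12 = 0; months 13+ at r₁ = 21.3%/12 = 0.01775.
After month 12 (no interest yet): B = €15,959.00 − 12·€456.00 = €10,487.00.
Then at r₁ with €456.00/mo: n₂ = −ln(1 − r₁·B/P)/ln(1+r₁) ≈ 29.82 → 30 more payments.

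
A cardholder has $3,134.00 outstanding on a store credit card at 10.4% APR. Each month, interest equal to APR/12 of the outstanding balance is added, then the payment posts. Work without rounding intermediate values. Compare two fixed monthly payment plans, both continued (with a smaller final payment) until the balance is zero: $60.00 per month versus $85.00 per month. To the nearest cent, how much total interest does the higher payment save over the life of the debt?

$398.56

Monthly rate r = 10.4%/12 = 0.866667% = 0.00866667.
At $60.00/mo: n = ⌈−ln(1 − rB₀/P)/ln(1+r)⌉ = 70 payments (last $50.89); total interest = total paid − $3,134.00 = $1,056.89.
At $85.00/mo: 45 payments (last $52.33); total interest $658.33.
Interest saved = $1,056.89 − $658.33 = $398.56.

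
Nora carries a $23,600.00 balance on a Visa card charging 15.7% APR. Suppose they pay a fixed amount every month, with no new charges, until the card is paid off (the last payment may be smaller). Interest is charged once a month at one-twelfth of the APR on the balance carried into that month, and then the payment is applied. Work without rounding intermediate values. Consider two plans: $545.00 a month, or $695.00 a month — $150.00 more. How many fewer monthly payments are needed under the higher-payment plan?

Monthly rate r = 15.7%/12 = 1.30833% = 0.0130833.
At $545.00/mo: n = ⌈−ln(1 − rB₀/P)/ln(1+r)⌉ = 65 payments (last $171.10); total interest = total paid − $23,600.00 = $11,451.10.
At $695.00/mo: 46 payments (last $136.43); total interest $7,811.43.
Payments saved = 65 − 46 = 19.

19 fewer payments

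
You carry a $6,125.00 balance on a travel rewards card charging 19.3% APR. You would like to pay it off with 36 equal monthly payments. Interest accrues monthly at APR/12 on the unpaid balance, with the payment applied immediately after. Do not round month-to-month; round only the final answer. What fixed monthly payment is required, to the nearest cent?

$225.45

Monthly rate r = 19.3%/12 = 1.60833% = 0.0160833.
Level-payment amortization: P = B₀·r / (1 − (1+r)^(−n)) = 6125.00·0.0160833 / (1 − 1.01608^(−36)).
Denominator 1 − (1+r)^(−36) = 0.436953581.
P = 98.5104 / 0.436953581 ≈ 225.45.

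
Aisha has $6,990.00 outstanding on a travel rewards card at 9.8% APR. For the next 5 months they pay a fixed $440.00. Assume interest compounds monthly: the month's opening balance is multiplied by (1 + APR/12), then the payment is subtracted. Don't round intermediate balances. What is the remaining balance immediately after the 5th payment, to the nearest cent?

$5,043.90

Monthly rate r = 9.8%/12 = 0.816667% = 0.00816667.
Each month: B ← B·(1+r) − $440.00.
Month 1: interest $57.09; balance after payment $6,607.09.
Month 2: interest $53.96; balance after payment $6,221.04.
Month 3: interest $50.81; balance after payment $5,831.85.
Month 4: interest $47.63; balance after payment $5,439.47.
Month 5: interest $44.42; balance after payment $5,043.90.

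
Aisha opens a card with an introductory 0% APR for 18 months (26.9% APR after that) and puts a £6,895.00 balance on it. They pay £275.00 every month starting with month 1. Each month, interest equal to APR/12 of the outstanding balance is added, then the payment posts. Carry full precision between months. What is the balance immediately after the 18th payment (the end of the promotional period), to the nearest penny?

£1,945.00

Promo months 1–18 at r₀ = 0%/12 = 0; months 19+ at r₁ = 26.9%/12 = 0.0224167.
After month 18 (no interest yet): B = £6,895.00 − 18·£275.00 = £1,945.00.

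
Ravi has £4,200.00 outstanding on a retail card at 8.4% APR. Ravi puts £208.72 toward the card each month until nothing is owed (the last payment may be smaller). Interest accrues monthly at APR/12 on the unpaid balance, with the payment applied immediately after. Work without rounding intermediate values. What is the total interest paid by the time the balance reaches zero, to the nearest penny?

Monthly rate r = 8.4%/12 = 0.7% = 0.007.
Payoff takes n = ⌈−ln(1 − rB₀/P)/ln(1+r)⌉ = ⌈21.765⌉ = 22 payments; the last is £159.73.
Total paid = 21·£208.72 + £159.73 = £4,542.85.
Total interest = total paid − principal = £4,542.85 − £4,200.00 = £342.85.

£342.85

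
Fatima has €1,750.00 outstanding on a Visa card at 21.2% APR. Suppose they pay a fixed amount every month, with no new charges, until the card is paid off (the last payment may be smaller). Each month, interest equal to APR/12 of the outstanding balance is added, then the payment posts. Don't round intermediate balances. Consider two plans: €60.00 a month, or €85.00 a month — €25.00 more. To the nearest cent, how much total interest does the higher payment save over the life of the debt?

€286.67

Monthly rate r = 21.2%/12 = 1.76667% = 0.0176667.
At €60.00/mo: n = ⌈−ln(1 − rB₀/P)/ln(1+r)⌉ = 42 payments (last €21.26); total interest = total paid − €1,750.00 = €731.26.
At €85.00/mo: 26 payments (last €69.59); total interest €444.59.
Interest saved = €731.26 − €444.59 = €286.67.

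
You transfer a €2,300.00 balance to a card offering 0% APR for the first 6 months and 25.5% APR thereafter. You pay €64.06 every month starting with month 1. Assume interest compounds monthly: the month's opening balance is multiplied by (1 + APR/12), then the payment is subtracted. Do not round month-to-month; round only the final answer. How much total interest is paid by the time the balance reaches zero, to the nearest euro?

Promo months 1–6 at r₀ = 0%/12 = 0; months 7+ at r₁ = 25.5%/12 = 0.02125.
After month 6 (no interest yet): B = €2,300.00 − 6·€64.06 = €1,915.64.
Then at r₁ with €64.06/mo: n₂ = −ln(1 − r₁·B/P)/ln(1+r₁) ≈ 47.99 → 48 more payments.
Total paid = 53·€64.06 + €63.45 = €3,458.63; interest = €3,458.63 − €2,300.00 = €1,158.63.

€1,159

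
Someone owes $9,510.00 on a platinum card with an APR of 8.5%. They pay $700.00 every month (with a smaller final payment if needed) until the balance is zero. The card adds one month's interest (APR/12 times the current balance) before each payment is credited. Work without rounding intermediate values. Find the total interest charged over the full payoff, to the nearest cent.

$525.16

Monthly rate r = 8.5%/12 = 0.708333% = 0.00708333.
Payoff takes n = ⌈−ln(1 − rB₀/P)/ln(1+r)⌉ = ⌈14.335⌉ = 15 payments; the last is $235.16.
Total paid = 14·$700.00 + $235.16 = $10,035.16.
Total interest = total paid − principal = $10,035.16 − $9,510.00 = $525.16.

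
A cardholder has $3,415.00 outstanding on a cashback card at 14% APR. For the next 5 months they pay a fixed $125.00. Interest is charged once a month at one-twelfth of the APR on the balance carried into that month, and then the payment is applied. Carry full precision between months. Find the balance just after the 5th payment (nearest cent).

Monthly rate r = 14%/12 = 1.16667% = 0.0116667.
Each month: B ← B·(1+r) − $125.00.
Month 1: interest $39.84; balance after payment $3,329.84.
Month 2: interest $38.85; balance after payment $3,243.69.
Month 3: interest $37.84; balance after payment $3,156.53.
Month 4: interest $36.83; balance after payment $3,068.36.
Month 5: interest $35.80; balance after payment $2,979.16.

$2,979.16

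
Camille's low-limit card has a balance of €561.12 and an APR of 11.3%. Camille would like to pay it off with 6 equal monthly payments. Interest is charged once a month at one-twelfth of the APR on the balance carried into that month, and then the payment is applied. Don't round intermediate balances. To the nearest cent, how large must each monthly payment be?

Monthly rate r = 11.3%/12 = 0.941667% = 0.00941667.
Level-payment amortization: P = B₀·r / (1 − (1+r)^(−n)) = 561.12·0.00941667 / (1 − 1.00942^(−6)).
Denominator 1 − (1+r)^(−6) = 0.0546836423.
P = 5.28388 / 0.0546836423 ≈ 96.63.

€96.63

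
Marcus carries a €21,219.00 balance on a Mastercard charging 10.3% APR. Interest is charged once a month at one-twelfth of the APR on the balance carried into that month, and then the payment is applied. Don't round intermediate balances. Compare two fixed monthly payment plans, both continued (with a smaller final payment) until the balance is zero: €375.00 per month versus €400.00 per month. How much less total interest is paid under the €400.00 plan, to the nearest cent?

€738.97

Monthly rate r = 10.3%/12 = 0.858333% = 0.00858333.
At €375.00/mo: n = ⌈−ln(1 − rB₀/P)/ln(1+r)⌉ = 78 payments (last €299.15); total interest = total paid − €21,219.00 = €7,955.15.
At €400.00/mo: 72 payments (last €35.18); total interest €7,216.18.
Interest saved = €7,955.15 − €7,216.18 = €738.97.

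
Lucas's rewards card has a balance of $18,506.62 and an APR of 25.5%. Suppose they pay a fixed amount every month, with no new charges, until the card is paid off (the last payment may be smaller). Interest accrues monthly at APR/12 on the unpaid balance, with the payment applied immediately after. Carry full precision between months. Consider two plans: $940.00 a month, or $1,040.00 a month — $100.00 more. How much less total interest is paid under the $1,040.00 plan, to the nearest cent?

$729.57

Monthly rate r = 25.5%/12 = 2.125% = 0.02125.
At $940.00/mo: n = ⌈−ln(1 − rB₀/P)/ln(1+r)⌉ = 26 payments (last $727.40); total interest = total paid − $18,506.62 = $5,720.78.
At $1,040.00/mo: 23 payments (last $617.83); total interest $4,991.21.
Interest saved = $5,720.78 − $4,991.21 = $729.57.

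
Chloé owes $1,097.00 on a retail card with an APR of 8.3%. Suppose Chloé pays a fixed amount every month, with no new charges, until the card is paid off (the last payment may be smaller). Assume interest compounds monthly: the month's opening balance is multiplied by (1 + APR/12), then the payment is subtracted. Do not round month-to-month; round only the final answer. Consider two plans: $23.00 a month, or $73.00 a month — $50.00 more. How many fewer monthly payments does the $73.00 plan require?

Monthly rate r = 8.3%/12 = 0.691667% = 0.00691667.
At $23.00/mo: n = ⌈−ln(1 − rB₀/P)/ln(1+r)⌉ = 59 payments (last $1.79); total interest = total paid − $1,097.00 = $238.79.
At $73.00/mo: 16 payments (last $67.32); total interest $65.32.
Payments saved = 59 − 16 = 43.

43 fewer payments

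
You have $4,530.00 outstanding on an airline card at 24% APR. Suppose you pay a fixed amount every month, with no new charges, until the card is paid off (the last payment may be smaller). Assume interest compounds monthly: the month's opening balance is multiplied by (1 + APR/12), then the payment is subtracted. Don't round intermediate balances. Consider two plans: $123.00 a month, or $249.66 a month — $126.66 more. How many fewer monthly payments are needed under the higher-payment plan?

45 fewer payments

Monthly rate r = 24%/12 = 2% = 0.02.
At $123.00/mo: n = ⌈−ln(1 − rB₀/P)/ln(1+r)⌉ = 68 payments (last $45.31); total interest = total paid − $4,530.00 = $3,756.31.
At $249.66/mo: 23 payments (last $191.58); total interest $1,154.10.
Payments saved = 68 − 23 = 45.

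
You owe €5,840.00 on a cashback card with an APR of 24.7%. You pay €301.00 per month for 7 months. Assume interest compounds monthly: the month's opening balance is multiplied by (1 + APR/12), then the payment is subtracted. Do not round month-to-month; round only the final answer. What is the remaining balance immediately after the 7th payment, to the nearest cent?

€4,493.56

Monthly rate r = 24.7%/12 = 2.05833% = 0.0205833.
Each month: B ← B·(1+r) − €301.00.
Month 1: interest €120.21; balance after payment €5,659.21.
Month 2: interest €116.49; balance after payment €5,474.69.
Month 3: interest €112.69; balance after payment €5,286.38.
Month 4: interest €108.81; balance after payment €5,094.19.
Month 5: interest €104.86; balance after payment €4,898.05.
Month 6: interest €100.82; balance after payment €4,697.86.
Month 7: interest €96.70; balance after payment €4,493.56.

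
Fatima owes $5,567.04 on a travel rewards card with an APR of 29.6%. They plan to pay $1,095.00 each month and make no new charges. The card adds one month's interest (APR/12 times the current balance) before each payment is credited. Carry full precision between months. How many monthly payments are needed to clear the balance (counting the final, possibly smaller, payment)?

6 payments

Monthly rate r = 29.6%/12 = 2.46667% = 0.0246667.
Recurrence: B ← B·(1+r) − $1,095.00.
Month 1: interest $137.32; balance after payment $4,609.36.
Month 2: interest $113.70; balance after payment $3,628.06.
Month 3: interest $89.49; balance after payment $2,622.55.
Month 4: interest $64.69; balance after payment $1,592.24.
Month 5: interest $39.28; balance after payment $536.51.
Month 6: interest $13.23; balance after payment $0.00.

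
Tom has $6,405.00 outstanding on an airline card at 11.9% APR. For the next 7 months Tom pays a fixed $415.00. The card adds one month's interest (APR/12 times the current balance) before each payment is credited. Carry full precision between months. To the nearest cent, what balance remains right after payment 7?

Monthly rate r = 11.9%/12 = 0.991667% = 0.00991667.
Each month: B ← B·(1+r) − $415.00.
Month 1: interest $63.52; balance after payment $6,053.52.
Month 2: interest $60.03; balance after payment $5,698.55.
Month 3: interest $56.51; balance after payment $5,340.06.
Month 4: interest $52.96; balance after payment $4,978.01.
Month 5: interest $49.37; balance after payment $4,612.38.
Month 6: interest $45.74; balance after payment $4,243.12.
Month 7: interest $42.08; balance after payment $3,870.20.

$3,870.20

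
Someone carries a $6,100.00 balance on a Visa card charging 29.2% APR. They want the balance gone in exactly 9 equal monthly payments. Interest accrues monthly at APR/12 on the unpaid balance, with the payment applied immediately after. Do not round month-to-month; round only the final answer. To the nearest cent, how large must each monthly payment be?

Monthly rate r = 29.2%/12 = 2.43333% = 0.0243333.
Level-payment amortization: P = B₀·r / (1 − (1+r)^(−n)) = 6100.00·0.0243333 / (1 − 1.02433^(−9)).
Denominator 1 − (1+r)^(−9) = 0.194569169.
P = 148.433 / 0.194569169 ≈ 762.88.

$762.88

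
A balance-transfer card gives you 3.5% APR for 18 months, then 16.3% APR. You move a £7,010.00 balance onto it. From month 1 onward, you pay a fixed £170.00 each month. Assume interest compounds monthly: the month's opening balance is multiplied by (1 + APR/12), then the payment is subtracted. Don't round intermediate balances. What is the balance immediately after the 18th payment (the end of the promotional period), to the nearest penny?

£4,250.24

Promo months 1–18 at r₀ = 3.5%/12 = 0.00291667; months 19+ at r₁ = 16.3%/12 = 0.0135833.
After month 18: iterate B ← B·(1+r₀) − £170.00 for 18 months → £4,250.24.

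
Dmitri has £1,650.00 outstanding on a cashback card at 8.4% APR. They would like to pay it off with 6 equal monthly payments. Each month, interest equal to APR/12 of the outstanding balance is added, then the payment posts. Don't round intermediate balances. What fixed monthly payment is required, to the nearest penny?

£281.78

Monthly rate r = 8.4%/12 = 0.7% = 0.007.
Level-payment amortization: P = B₀·r / (1 − (1+r)^(−n)) = 1650.00·0.007 / (1 − 1.007^(−6)).
Denominator 1 − (1+r)^(−6) = 0.0409899097.
P = 11.55 / 0.0409899097 ≈ 281.78.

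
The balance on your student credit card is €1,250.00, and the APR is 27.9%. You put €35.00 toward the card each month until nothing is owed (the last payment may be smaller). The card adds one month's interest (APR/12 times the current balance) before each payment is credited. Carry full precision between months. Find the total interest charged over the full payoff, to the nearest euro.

€1,452

Monthly rate r = 27.9%/12 = 2.325% = 0.02325.
Payoff takes n = ⌈−ln(1 − rB₀/P)/ln(1+r)⌉ = ⌈77.187⌉ = 78 payments; the last is €6.62.
Total paid = 77·€35.00 + €6.62 = €2,701.62.
Total interest = total paid − principal = €2,701.62 − €1,250.00 = €1,451.62.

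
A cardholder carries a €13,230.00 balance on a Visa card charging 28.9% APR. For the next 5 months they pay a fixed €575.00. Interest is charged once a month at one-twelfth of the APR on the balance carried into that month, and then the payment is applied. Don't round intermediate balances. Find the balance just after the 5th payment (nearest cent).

€11,884.86

Monthly rate r = 28.9%/12 = 2.40833% = 0.0240833.
Each month: B ← B·(1+r) − €575.00.
Month 1: interest €318.62; balance after payment €12,973.62.
Month 2: interest €312.45; balance after payment €12,711.07.
Month 3: interest €306.12; balance after payment €12,442.20.
Month 4: interest €299.65; balance after payment €12,166.85.
Month 5: interest €293.02; balance after payment €11,884.86.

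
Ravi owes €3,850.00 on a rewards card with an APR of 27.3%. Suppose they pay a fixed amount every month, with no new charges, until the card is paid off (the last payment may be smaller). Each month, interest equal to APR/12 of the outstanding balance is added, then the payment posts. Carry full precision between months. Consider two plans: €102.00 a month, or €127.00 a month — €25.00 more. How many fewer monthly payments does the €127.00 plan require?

34 fewer payments

Monthly rate r = 27.3%/12 = 2.275% = 0.02275.
At €102.00/mo: n = ⌈−ln(1 − rB₀/P)/ln(1+r)⌉ = 87 payments (last €101.13); total interest = total paid − €3,850.00 = €5,023.13.
At €127.00/mo: 53 payments (last €2.06); total interest €2,756.06.
Payments saved = 87 − 53 = 34.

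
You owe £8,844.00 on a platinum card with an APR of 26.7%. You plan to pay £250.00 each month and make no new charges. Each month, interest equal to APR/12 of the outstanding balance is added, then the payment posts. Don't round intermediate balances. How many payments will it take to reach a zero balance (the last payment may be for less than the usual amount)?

71 payments

Monthly rate r = 26.7%/12 = 2.225% = 0.02225.
Recurrence: B ← B·(1+r) − £250.00.
Month 1: interest £196.78; balance after payment £8,790.78.
Month 2: interest £195.59; balance after payment £8,736.37.
Closed form: n = −ln(1 − rB₀/P)/ln(1+r) = −ln(0.21288)/ln(1.02225) ≈ 70.299, so the balance reaches zero during payment 71.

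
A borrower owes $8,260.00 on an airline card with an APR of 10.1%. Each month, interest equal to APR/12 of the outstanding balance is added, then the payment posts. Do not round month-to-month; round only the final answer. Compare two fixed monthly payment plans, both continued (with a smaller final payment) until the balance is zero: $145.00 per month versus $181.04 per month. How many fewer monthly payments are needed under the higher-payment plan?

20 fewer payments

Monthly rate r = 10.1%/12 = 0.841667% = 0.00841667.
At $145.00/mo: n = ⌈−ln(1 − rB₀/P)/ln(1+r)⌉ = 78 payments (last $130.10); total interest = total paid − $8,260.00 = $3,035.10.
At $181.04/mo: 58 payments (last $146.71); total interest $2,205.99.
Payments saved = 78 − 58 = 20.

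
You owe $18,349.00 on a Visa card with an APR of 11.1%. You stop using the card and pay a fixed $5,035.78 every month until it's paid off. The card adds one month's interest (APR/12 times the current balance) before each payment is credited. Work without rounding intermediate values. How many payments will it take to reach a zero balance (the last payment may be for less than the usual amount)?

Monthly rate r = 11.1%/12 = 0.925% = 0.00925.
Recurrence: B ← B·(1+r) − $5,035.78.
Month 1: interest $169.73; balance after payment $13,482.95.
Month 2: interest $124.72; balance after payment $8,571.89.
Month 3: interest $79.29; balance after payment $3,615.40.
Month 4: interest $33.44; balance after payment $0.00.

4 payments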